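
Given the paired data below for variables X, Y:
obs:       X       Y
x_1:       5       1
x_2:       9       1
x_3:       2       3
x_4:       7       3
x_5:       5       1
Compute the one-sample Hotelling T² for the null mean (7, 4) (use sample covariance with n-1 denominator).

Step 1 — sample mean vector:
  mean(X) = (5 + 9 + 2 + 7 + 5) / 5 = 28/5 = 5.6
  mean(Y) = (1 + 1 + 3 + 3 + 1) / 5 = 9/5 = 1.8
  x̄ = (5.6, 1.8),  deviation x̄ - mu_0 = (5.6, 1.8) - (7, 4) = (-1.4, -2.2).

Step 2 — sample covariance matrix, S[i,j] = (1/(n-1)) · Σ_k (x_{k,i} - mean_i) · (x_{k,j} - mean_j), divisor n-1 = 4:
  S[X,X] = ((-0.6)·(-0.6) + (3.4)·(3.4) + (-3.6)·(-3.6) + (1.4)·(1.4) + (-0.6)·(-0.6)) / 4 = 27.2/4 = 6.8
  S[X,Y] = ((-0.6)·(-0.8) + (3.4)·(-0.8) + (-3.6)·(1.2) + (1.4)·(1.2) + (-0.6)·(-0.8)) / 4 = -4.4/4 = -1.1
  S[Y,Y] = ((-0.8)·(-0.8) + (-0.8)·(-0.8) + (1.2)·(1.2) + (1.2)·(1.2) + (-0.8)·(-0.8)) / 4 = 4.8/4 = 1.2
  S = [[6.8, -1.1],
 [-1.1, 1.2]].

Step 3 — invert S. det(S) = 6.8·1.2 - (-1.1)² = 6.95.
  S^{-1} = (1/det) · [[d, -b], [-b, a]] = [[0.1727, 0.1583],
 [0.1583, 0.9784]].

Step 4 — quadratic form (x̄ - mu_0)^T · S^{-1} · (x̄ - mu_0):
  S^{-1} · (x̄ - mu_0) = (-0.5899, -2.3741),
  (x̄ - mu_0)^T · [...] = (-1.4)·(-0.5899) + (-2.2)·(-2.3741) = 6.0489.

Step 5 — scale by n: T² = 5 · 6.0489 = 30.2446.

T² ≈ 30.2446


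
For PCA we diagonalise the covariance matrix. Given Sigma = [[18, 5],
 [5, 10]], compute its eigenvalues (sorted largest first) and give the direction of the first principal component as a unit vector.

Step 1 — characteristic polynomial of 2×2 Sigma:
  det(Sigma - λI) = λ² - trace · λ + det = 0.
  trace = 18 + 10 = 28, det = 18·10 - (5)² = 155.
Step 2 — discriminant:
  Δ = trace² - 4·det = 784 - 620 = 164.
Step 3 — eigenvalues:
  λ = (trace ± √Δ)/2 = (28 ± 12.8062)/2,
  λ_1 = 20.4031,  λ_2 = 7.5969.

Step 4 — unit eigenvector for λ_1: solve (Sigma - λ_1 I)v = 0. First row:
  (18 - 20.4031)·v_x + (5)·v_y = 0, i.e. (-2.4031)·v_x + (5)·v_y = 0,
  so v ∝ (b, λ_1 - a) = (5, 2.4031) = u.
  ||u|| = √((5)² + (2.4031)²) = √(30.775) ≈ 5.5475,
  v_1 = u/||u|| ≈ (0.9013, 0.4332) (||v_1|| = 1).

λ_1 = 20.4031,  λ_2 = 7.5969;  v_1 ≈ (0.9013, 0.4332)


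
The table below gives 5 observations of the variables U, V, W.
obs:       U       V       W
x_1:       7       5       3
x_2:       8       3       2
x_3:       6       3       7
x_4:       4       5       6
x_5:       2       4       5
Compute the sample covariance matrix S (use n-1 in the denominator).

Step 1 — column means:
  mean(U) = (7 + 8 + 6 + 4 + 2) / 5 = 27/5 = 5.4
  mean(V) = (5 + 3 + 3 + 5 + 4) / 5 = 20/5 = 4
  mean(W) = (3 + 2 + 7 + 6 + 5) / 5 = 23/5 = 4.6

Step 2 — sample covariance S[i,j] = (1/(n-1)) · Σ_k (x_{k,i} - mean_i) · (x_{k,j} - mean_j), with n-1 = 4.
  S[U,U] = ((1.6)·(1.6) + (2.6)·(2.6) + (0.6)·(0.6) + (-1.4)·(-1.4) + (-3.4)·(-3.4)) / 4 = 23.2/4 = 5.8
  S[U,V] = ((1.6)·(1) + (2.6)·(-1) + (0.6)·(-1) + (-1.4)·(1) + (-3.4)·(0)) / 4 = -3/4 = -0.75
  S[U,W] = ((1.6)·(-1.6) + (2.6)·(-2.6) + (0.6)·(2.4) + (-1.4)·(1.4) + (-3.4)·(0.4)) / 4 = -11.2/4 = -2.8
  S[V,V] = ((1)·(1) + (-1)·(-1) + (-1)·(-1) + (1)·(1) + (0)·(0)) / 4 = 4/4 = 1
  S[V,W] = ((1)·(-1.6) + (-1)·(-2.6) + (-1)·(2.4) + (1)·(1.4) + (0)·(0.4)) / 4 = 0/4 = 0
  S[W,W] = ((-1.6)·(-1.6) + (-2.6)·(-2.6) + (2.4)·(2.4) + (1.4)·(1.4) + (0.4)·(0.4)) / 4 = 17.2/4 = 4.3

S is symmetric (S[j,i] = S[i,j]). Assembling:

S = [[5.8, -0.75, -2.8],
 [-0.75, 1, 0],
 [-2.8, 0, 4.3]]


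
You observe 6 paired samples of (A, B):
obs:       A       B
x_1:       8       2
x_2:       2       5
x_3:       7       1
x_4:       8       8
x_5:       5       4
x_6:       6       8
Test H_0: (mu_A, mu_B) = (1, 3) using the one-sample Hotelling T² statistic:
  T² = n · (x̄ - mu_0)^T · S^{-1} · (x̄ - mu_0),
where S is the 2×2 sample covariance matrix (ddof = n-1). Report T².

Step 1 — sample mean vector:
  mean(A) = (8 + 2 + 7 + 8 + 5 + 6) / 6 = 36/6 = 6
  mean(B) = (2 + 5 + 1 + 8 + 4 + 8) / 6 = 28/6 = 4.6667
  x̄ = (6, 4.6667),  deviation x̄ - mu_0 = (6, 4.6667) - (1, 3) = (5, 1.6667).

Step 2 — sample covariance matrix, S[i,j] = (1/(n-1)) · Σ_k (x_{k,i} - mean_i) · (x_{k,j} - mean_j), divisor n-1 = 5:
  S[A,A] = ((2)·(2) + (-4)·(-4) + (1)·(1) + (2)·(2) + (-1)·(-1) + (0)·(0)) / 5 = 26/5 = 5.2
  S[A,B] = ((2)·(-2.6667) + (-4)·(0.3333) + (1)·(-3.6667) + (2)·(3.3333) + (-1)·(-0.6667) + (0)·(3.3333)) / 5 = -3/5 = -0.6
  S[B,B] = ((-2.6667)·(-2.6667) + (0.3333)·(0.3333) + (-3.6667)·(-3.6667) + (3.3333)·(3.3333) + (-0.6667)·(-0.6667) + (3.3333)·(3.3333)) / 5 = 43.3333/5 = 8.6667
  S = [[5.2, -0.6],
 [-0.6, 8.6667]].

Step 3 — invert S. det(S) = 5.2·8.6667 - (-0.6)² = 44.7067.
  S^{-1} = (1/det) · [[d, -b], [-b, a]] = [[0.1939, 0.0134],
 [0.0134, 0.1163]].

Step 4 — quadratic form (x̄ - mu_0)^T · S^{-1} · (x̄ - mu_0):
  S^{-1} · (x̄ - mu_0) = (0.9916, 0.261),
  (x̄ - mu_0)^T · [...] = (5)·(0.9916) + (1.6667)·(0.261) = 5.3932.

Step 5 — scale by n: T² = 6 · 5.3932 = 32.3591.

T² ≈ 32.3591


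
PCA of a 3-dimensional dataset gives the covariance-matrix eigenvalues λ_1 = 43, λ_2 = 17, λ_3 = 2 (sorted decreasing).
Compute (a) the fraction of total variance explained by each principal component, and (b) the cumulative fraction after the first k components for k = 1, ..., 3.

Step 1 — total variance = trace(Sigma) = Σ λ_i = 43 + 17 + 2 = 62.

Step 2 — fraction explained by component i = λ_i / Σ λ:
  PC1: 43/62 = 0.6935
  PC2: 17/62 = 0.2742
  PC3: 2/62 = 0.0323

Step 3 — cumulative fraction after k components = (λ_1 + ... + λ_k) / Σ λ:
  k = 1: 43/62 = 0.6935
  k = 2: (43 + 17)/62 = 60/62 = 0.9677
  k = 3: (43 + 17 + 2)/62 = 62/62 = 1

Summary (fraction, with percent):

explained: PC1 0.6935 (69.35%), PC2 0.2742 (27.42%), PC3 0.0323 (3.23%);  cumulative: 0.6935, 0.9677, 1


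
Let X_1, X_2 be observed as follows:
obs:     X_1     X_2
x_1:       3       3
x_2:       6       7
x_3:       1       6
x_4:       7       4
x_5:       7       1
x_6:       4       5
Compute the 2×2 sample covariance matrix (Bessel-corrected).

Step 1 — column means:
  mean(X_1) = (3 + 6 + 1 + 7 + 7 + 4) / 6 = 28/6 = 4.6667
  mean(X_2) = (3 + 7 + 6 + 4 + 1 + 5) / 6 = 26/6 = 4.3333

Step 2 — sample covariance S[i,j] = (1/(n-1)) · Σ_k (x_{k,i} - mean_i) · (x_{k,j} - mean_j), with n-1 = 5.
  S[X_1,X_1] = ((-1.6667)·(-1.6667) + (1.3333)·(1.3333) + (-3.6667)·(-3.6667) + (2.3333)·(2.3333) + (2.3333)·(2.3333) + (-0.6667)·(-0.6667)) / 5 = 29.3333/5 = 5.8667
  S[X_1,X_2] = ((-1.6667)·(-1.3333) + (1.3333)·(2.6667) + (-3.6667)·(1.6667) + (2.3333)·(-0.3333) + (2.3333)·(-3.3333) + (-0.6667)·(0.6667)) / 5 = -9.3333/5 = -1.8667
  S[X_2,X_2] = ((-1.3333)·(-1.3333) + (2.6667)·(2.6667) + (1.6667)·(1.6667) + (-0.3333)·(-0.3333) + (-3.3333)·(-3.3333) + (0.6667)·(0.6667)) / 5 = 23.3333/5 = 4.6667

S is symmetric (S[j,i] = S[i,j]). Assembling:

S = [[5.8667, -1.8667],
 [-1.8667, 4.6667]]


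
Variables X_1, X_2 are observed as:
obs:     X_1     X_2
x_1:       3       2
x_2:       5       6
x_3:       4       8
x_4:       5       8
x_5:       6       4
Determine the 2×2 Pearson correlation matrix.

Step 1 — column means:
  mean(X_1) = (3 + 5 + 4 + 5 + 6) / 5 = 23/5 = 4.6
  mean(X_2) = (2 + 6 + 8 + 8 + 4) / 5 = 28/5 = 5.6

Step 2 — sample variances and covariances s[i,j] = (1/(n-1)) · Σ_k (x_{k,i} - mean_i) · (x_{k,j} - mean_j), with n-1 = 4:
  s[X_1,X_1] = ((-1.6)·(-1.6) + (0.4)·(0.4) + (-0.6)·(-0.6) + (0.4)·(0.4) + (1.4)·(1.4)) / 4 = 5.2/4 = 1.3
  s[X_1,X_2] = ((-1.6)·(-3.6) + (0.4)·(0.4) + (-0.6)·(2.4) + (0.4)·(2.4) + (1.4)·(-1.6)) / 4 = 3.2/4 = 0.8
  s[X_2,X_2] = ((-3.6)·(-3.6) + (0.4)·(0.4) + (2.4)·(2.4) + (2.4)·(2.4) + (-1.6)·(-1.6)) / 4 = 27.2/4 = 6.8
  Sample standard deviations s_i = √(s[i,i]):
  s(X_1) = √(1.3) = 1.1402
  s(X_2) = √(6.8) = 2.6077

Step 3 — r_{ij} = s_{ij} / (s_i · s_j):
  r[X_1,X_1] = 1 (diagonal).
  r[X_1,X_2] = 0.8 / (1.1402 · 2.6077) = 0.8 / 2.9732 = 0.2691
  r[X_2,X_2] = 1 (diagonal).

R is symmetric with unit diagonal. Assembling:

R = [[1, 0.2691],
 [0.2691, 1]]


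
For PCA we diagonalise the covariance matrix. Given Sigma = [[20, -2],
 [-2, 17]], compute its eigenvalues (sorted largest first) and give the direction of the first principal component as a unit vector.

Step 1 — characteristic polynomial of 2×2 Sigma:
  det(Sigma - λI) = λ² - trace · λ + det = 0.
  trace = 20 + 17 = 37, det = 20·17 - (-2)² = 336.
Step 2 — discriminant:
  Δ = trace² - 4·det = 1369 - 1344 = 25.
Step 3 — eigenvalues:
  λ = (trace ± √Δ)/2 = (37 ± 5)/2,
  λ_1 = 21,  λ_2 = 16.

Step 4 — unit eigenvector for λ_1: solve (Sigma - λ_1 I)v = 0. First row:
  (20 - 21)·v_x + (-2)·v_y = 0, i.e. (-1)·v_x + (-2)·v_y = 0,
  so v ∝ (b, λ_1 - a) = (-2, 1); multiply by -1 so the first entry is positive: u = (2, -1).
  ||u|| = √((2)² + (-1)²) = √(5) ≈ 2.2361,
  v_1 = u/||u|| ≈ (0.8944, -0.4472) (||v_1|| = 1).

λ_1 = 21,  λ_2 = 16;  v_1 ≈ (0.8944, -0.4472)


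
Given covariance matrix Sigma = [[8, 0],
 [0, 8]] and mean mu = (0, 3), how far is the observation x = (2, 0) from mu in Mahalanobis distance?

Step 1 — centre the observation: (x - mu) = (2, -3).

Step 2 — invert Sigma. det(Sigma) = 8·8 - (0)² = 64.
  Sigma^{-1} = (1/det) · [[d, -b], [-b, a]] = [[0.125, 0],
 [0, 0.125]].

Step 3 — form the quadratic (x - mu)^T · Sigma^{-1} · (x - mu):
  Sigma^{-1} · (x - mu) = (0.25, -0.375).
  (x - mu)^T · [Sigma^{-1} · (x - mu)] = (2)·(0.25) + (-3)·(-0.375) = 1.625.

Step 4 — take square root: d = √(1.625) ≈ 1.2748.

d(x, mu) = √(1.625) ≈ 1.2748


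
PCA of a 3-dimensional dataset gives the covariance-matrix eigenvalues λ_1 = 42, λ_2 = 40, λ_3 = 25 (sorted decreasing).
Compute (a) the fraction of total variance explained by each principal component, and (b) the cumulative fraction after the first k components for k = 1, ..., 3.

Step 1 — total variance = trace(Sigma) = Σ λ_i = 42 + 40 + 25 = 107.

Step 2 — fraction explained by component i = λ_i / Σ λ:
  PC1: 42/107 = 0.3925
  PC2: 40/107 = 0.3738
  PC3: 25/107 = 0.2336

Step 3 — cumulative fraction after k components = (λ_1 + ... + λ_k) / Σ λ:
  k = 1: 42/107 = 0.3925
  k = 2: (42 + 40)/107 = 82/107 = 0.7664
  k = 3: (42 + 40 + 25)/107 = 107/107 = 1

Summary (fraction, with percent):

explained: PC1 0.3925 (39.25%), PC2 0.3738 (37.38%), PC3 0.2336 (23.36%);  cumulative: 0.3925, 0.7664, 1


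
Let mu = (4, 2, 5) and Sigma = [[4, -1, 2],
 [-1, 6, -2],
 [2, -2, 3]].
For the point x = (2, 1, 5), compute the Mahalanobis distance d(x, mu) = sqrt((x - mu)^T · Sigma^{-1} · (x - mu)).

Step 1 — centre the observation: (x - mu) = (-2, -1, 0).

Step 2 — invert Sigma (cofactor / det for 3×3, or solve directly):
  Sigma^{-1} = [[0.3784, -0.027, -0.2703],
 [-0.027, 0.2162, 0.1622],
 [-0.2703, 0.1622, 0.6216]].

Step 3 — form the quadratic (x - mu)^T · Sigma^{-1} · (x - mu):
  Sigma^{-1} · (x - mu) = (-0.7297, -0.1622, 0.3784).
  (x - mu)^T · [Sigma^{-1} · (x - mu)] = (-2)·(-0.7297) + (-1)·(-0.1622) + (0)·(0.3784) = 1.6216.

Step 4 — take square root: d = √(1.6216) ≈ 1.2734.

d(x, mu) = √(1.6216) ≈ 1.2734


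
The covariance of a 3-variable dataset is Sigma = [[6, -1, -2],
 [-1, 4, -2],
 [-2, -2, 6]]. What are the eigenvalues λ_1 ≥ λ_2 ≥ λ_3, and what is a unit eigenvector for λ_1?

Step 1 — characteristic polynomial p(λ) = det(λI - Sigma) = λ³ - tr·λ² + c_1·λ - det, where tr = trace, c_1 = sum of the principal 2×2 minors, det = det(Sigma):
  tr = 6 + 4 + 6 = 16,
  c_1 = (6·4 - (-1)²) + (6·6 - (-2)²) + (4·6 - (-2)²) = 23 + 32 + 20 = 75,
  det = 6·(4·6 - (-2)²) - (-1)·((-1)·6 - (-2)·(-2)) + (-2)·((-1)·(-2) - 4·(-2)) = 6·(20) - (-1)·(-10) + (-2)·(10) = 90.
  So p(λ) = λ³ - 16λ² + 75λ - 90.
Step 2 — look for an integer root (rational root theorem: any rational root is an integer divisor of 90). Testing λ = 6:
  p(6) = 216 - 576 + 450 - 90 = 0  ✓
  Dividing out (λ - 6): p(λ) = (λ - 6)(λ² - 10λ + 15).
Step 3 — remaining eigenvalues from the quadratic λ² - 10λ + 15 = 0:
  Δ = 10² - 4·15 = 100 - 60 = 40,  λ = (10 ± √40)/2 = (10 ± 6.3246)/2 ≈ 8.1623 or 1.8377.
  Sorted: λ_1 = 8.1623,  λ_2 = 6,  λ_3 = 1.8377  (check: sum = 16 = tr ✓).

Step 4 — unit eigenvector for λ_1 ≈ 8.1623: v spans the null space of (Sigma - λ_1 I), whose rows are
  r_1 = (-2.1623, -1, -2),  r_2 = (-1, -4.1623, -2),  r_3 = (-2, -2, -2.1623).
  v is orthogonal to every row, so take v ∝ r_1 × r_2 = ((-1)·(-2) - (-2)·(-4.1623), (-2)·(-1) - (-2.1623)·(-2), (-2.1623)·(-4.1623) - (-1)·(-1)) ≈ (-6.3246, -2.3246, 8).
  Rescale (multiply by -1 so the first nonzero entry is positive): u = (6.3246, 2.3246, -8).
  ||u|| = √((6.3246)² + (2.3246)² + (-8)²) = √(109.4036) ≈ 10.4596,  v_1 = u/||u|| ≈ (0.6047, 0.2222, -0.7648) (||v_1|| = 1).

λ_1 = 8.1623,  λ_2 = 6,  λ_3 = 1.8377;  v_1 ≈ (0.6047, 0.2222, -0.7648)


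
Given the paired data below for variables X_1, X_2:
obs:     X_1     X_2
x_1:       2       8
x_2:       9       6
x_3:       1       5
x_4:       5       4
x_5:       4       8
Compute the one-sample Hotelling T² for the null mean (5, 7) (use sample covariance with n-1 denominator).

Step 1 — sample mean vector:
  mean(X_1) = (2 + 9 + 1 + 5 + 4) / 5 = 21/5 = 4.2
  mean(X_2) = (8 + 6 + 5 + 4 + 8) / 5 = 31/5 = 6.2
  x̄ = (4.2, 6.2),  deviation x̄ - mu_0 = (4.2, 6.2) - (5, 7) = (-0.8, -0.8).

Step 2 — sample covariance matrix, S[i,j] = (1/(n-1)) · Σ_k (x_{k,i} - mean_i) · (x_{k,j} - mean_j), divisor n-1 = 4:
  S[X_1,X_1] = ((-2.2)·(-2.2) + (4.8)·(4.8) + (-3.2)·(-3.2) + (0.8)·(0.8) + (-0.2)·(-0.2)) / 4 = 38.8/4 = 9.7
  S[X_1,X_2] = ((-2.2)·(1.8) + (4.8)·(-0.2) + (-3.2)·(-1.2) + (0.8)·(-2.2) + (-0.2)·(1.8)) / 4 = -3.2/4 = -0.8
  S[X_2,X_2] = ((1.8)·(1.8) + (-0.2)·(-0.2) + (-1.2)·(-1.2) + (-2.2)·(-2.2) + (1.8)·(1.8)) / 4 = 12.8/4 = 3.2
  S = [[9.7, -0.8],
 [-0.8, 3.2]].

Step 3 — invert S. det(S) = 9.7·3.2 - (-0.8)² = 30.4.
  S^{-1} = (1/det) · [[d, -b], [-b, a]] = [[0.1053, 0.0263],
 [0.0263, 0.3191]].

Step 4 — quadratic form (x̄ - mu_0)^T · S^{-1} · (x̄ - mu_0):
  S^{-1} · (x̄ - mu_0) = (-0.1053, -0.2763),
  (x̄ - mu_0)^T · [...] = (-0.8)·(-0.1053) + (-0.8)·(-0.2763) = 0.3053.

Step 5 — scale by n: T² = 5 · 0.3053 = 1.5263.

T² ≈ 1.5263


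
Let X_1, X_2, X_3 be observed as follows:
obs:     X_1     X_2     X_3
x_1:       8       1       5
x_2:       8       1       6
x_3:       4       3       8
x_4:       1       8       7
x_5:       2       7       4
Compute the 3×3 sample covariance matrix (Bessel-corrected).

Step 1 — column means:
  mean(X_1) = (8 + 8 + 4 + 1 + 2) / 5 = 23/5 = 4.6
  mean(X_2) = (1 + 1 + 3 + 8 + 7) / 5 = 20/5 = 4
  mean(X_3) = (5 + 6 + 8 + 7 + 4) / 5 = 30/5 = 6

Step 2 — sample covariance S[i,j] = (1/(n-1)) · Σ_k (x_{k,i} - mean_i) · (x_{k,j} - mean_j), with n-1 = 4.
  S[X_1,X_1] = ((3.4)·(3.4) + (3.4)·(3.4) + (-0.6)·(-0.6) + (-3.6)·(-3.6) + (-2.6)·(-2.6)) / 4 = 43.2/4 = 10.8
  S[X_1,X_2] = ((3.4)·(-3) + (3.4)·(-3) + (-0.6)·(-1) + (-3.6)·(4) + (-2.6)·(3)) / 4 = -42/4 = -10.5
  S[X_1,X_3] = ((3.4)·(-1) + (3.4)·(0) + (-0.6)·(2) + (-3.6)·(1) + (-2.6)·(-2)) / 4 = -3/4 = -0.75
  S[X_2,X_2] = ((-3)·(-3) + (-3)·(-3) + (-1)·(-1) + (4)·(4) + (3)·(3)) / 4 = 44/4 = 11
  S[X_2,X_3] = ((-3)·(-1) + (-3)·(0) + (-1)·(2) + (4)·(1) + (3)·(-2)) / 4 = -1/4 = -0.25
  S[X_3,X_3] = ((-1)·(-1) + (0)·(0) + (2)·(2) + (1)·(1) + (-2)·(-2)) / 4 = 10/4 = 2.5

S is symmetric (S[j,i] = S[i,j]). Assembling:

S = [[10.8, -10.5, -0.75],
 [-10.5, 11, -0.25],
 [-0.75, -0.25, 2.5]]


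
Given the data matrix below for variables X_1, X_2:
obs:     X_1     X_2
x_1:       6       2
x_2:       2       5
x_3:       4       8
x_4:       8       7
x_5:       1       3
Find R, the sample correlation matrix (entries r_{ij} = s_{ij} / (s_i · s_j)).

Step 1 — column means:
  mean(X_1) = (6 + 2 + 4 + 8 + 1) / 5 = 21/5 = 4.2
  mean(X_2) = (2 + 5 + 8 + 7 + 3) / 5 = 25/5 = 5

Step 2 — sample variances and covariances s[i,j] = (1/(n-1)) · Σ_k (x_{k,i} - mean_i) · (x_{k,j} - mean_j), with n-1 = 4:
  s[X_1,X_1] = ((1.8)·(1.8) + (-2.2)·(-2.2) + (-0.2)·(-0.2) + (3.8)·(3.8) + (-3.2)·(-3.2)) / 4 = 32.8/4 = 8.2
  s[X_1,X_2] = ((1.8)·(-3) + (-2.2)·(0) + (-0.2)·(3) + (3.8)·(2) + (-3.2)·(-2)) / 4 = 8/4 = 2
  s[X_2,X_2] = ((-3)·(-3) + (0)·(0) + (3)·(3) + (2)·(2) + (-2)·(-2)) / 4 = 26/4 = 6.5
  Sample standard deviations s_i = √(s[i,i]):
  s(X_1) = √(8.2) = 2.8636
  s(X_2) = √(6.5) = 2.5495

Step 3 — r_{ij} = s_{ij} / (s_i · s_j):
  r[X_1,X_1] = 1 (diagonal).
  r[X_1,X_2] = 2 / (2.8636 · 2.5495) = 2 / 7.3007 = 0.2739
  r[X_2,X_2] = 1 (diagonal).

R is symmetric with unit diagonal. Assembling:

R = [[1, 0.2739],
 [0.2739, 1]]


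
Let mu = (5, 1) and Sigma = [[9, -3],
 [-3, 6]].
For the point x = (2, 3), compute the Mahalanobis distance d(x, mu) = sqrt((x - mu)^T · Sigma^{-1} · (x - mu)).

Step 1 — centre the observation: (x - mu) = (-3, 2).

Step 2 — invert Sigma. det(Sigma) = 9·6 - (-3)² = 45.
  Sigma^{-1} = (1/det) · [[d, -b], [-b, a]] = [[0.1333, 0.0667],
 [0.0667, 0.2]].

Step 3 — form the quadratic (x - mu)^T · Sigma^{-1} · (x - mu):
  Sigma^{-1} · (x - mu) = (-0.2667, 0.2).
  (x - mu)^T · [Sigma^{-1} · (x - mu)] = (-3)·(-0.2667) + (2)·(0.2) = 1.2.

Step 4 — take square root: d = √(1.2) ≈ 1.0954.

d(x, mu) = √(1.2) ≈ 1.0954


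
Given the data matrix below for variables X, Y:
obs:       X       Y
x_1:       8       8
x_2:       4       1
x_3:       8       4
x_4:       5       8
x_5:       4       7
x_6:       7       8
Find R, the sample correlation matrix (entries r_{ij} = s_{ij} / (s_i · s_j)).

Step 1 — column means:
  mean(X) = (8 + 4 + 8 + 5 + 4 + 7) / 6 = 36/6 = 6
  mean(Y) = (8 + 1 + 4 + 8 + 7 + 8) / 6 = 36/6 = 6

Step 2 — sample variances and covariances s[i,j] = (1/(n-1)) · Σ_k (x_{k,i} - mean_i) · (x_{k,j} - mean_j), with n-1 = 5:
  s[X,X] = ((2)·(2) + (-2)·(-2) + (2)·(2) + (-1)·(-1) + (-2)·(-2) + (1)·(1)) / 5 = 18/5 = 3.6
  s[X,Y] = ((2)·(2) + (-2)·(-5) + (2)·(-2) + (-1)·(2) + (-2)·(1) + (1)·(2)) / 5 = 8/5 = 1.6
  s[Y,Y] = ((2)·(2) + (-5)·(-5) + (-2)·(-2) + (2)·(2) + (1)·(1) + (2)·(2)) / 5 = 42/5 = 8.4
  Sample standard deviations s_i = √(s[i,i]):
  s(X) = √(3.6) = 1.8974
  s(Y) = √(8.4) = 2.8983

Step 3 — r_{ij} = s_{ij} / (s_i · s_j):
  r[X,X] = 1 (diagonal).
  r[X,Y] = 1.6 / (1.8974 · 2.8983) = 1.6 / 5.4991 = 0.291
  r[Y,Y] = 1 (diagonal).

R is symmetric with unit diagonal. Assembling:

R = [[1, 0.291],
 [0.291, 1]]


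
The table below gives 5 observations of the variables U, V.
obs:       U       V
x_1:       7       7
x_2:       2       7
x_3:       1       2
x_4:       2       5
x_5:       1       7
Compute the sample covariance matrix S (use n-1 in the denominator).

Step 1 — column means:
  mean(U) = (7 + 2 + 1 + 2 + 1) / 5 = 13/5 = 2.6
  mean(V) = (7 + 7 + 2 + 5 + 7) / 5 = 28/5 = 5.6

Step 2 — sample covariance S[i,j] = (1/(n-1)) · Σ_k (x_{k,i} - mean_i) · (x_{k,j} - mean_j), with n-1 = 4.
  S[U,U] = ((4.4)·(4.4) + (-0.6)·(-0.6) + (-1.6)·(-1.6) + (-0.6)·(-0.6) + (-1.6)·(-1.6)) / 4 = 25.2/4 = 6.3
  S[U,V] = ((4.4)·(1.4) + (-0.6)·(1.4) + (-1.6)·(-3.6) + (-0.6)·(-0.6) + (-1.6)·(1.4)) / 4 = 9.2/4 = 2.3
  S[V,V] = ((1.4)·(1.4) + (1.4)·(1.4) + (-3.6)·(-3.6) + (-0.6)·(-0.6) + (1.4)·(1.4)) / 4 = 19.2/4 = 4.8

S is symmetric (S[j,i] = S[i,j]). Assembling:

S = [[6.3, 2.3],
 [2.3, 4.8]]


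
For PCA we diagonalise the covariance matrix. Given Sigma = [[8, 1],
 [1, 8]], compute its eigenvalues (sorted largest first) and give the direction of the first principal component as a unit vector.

Step 1 — characteristic polynomial of 2×2 Sigma:
  det(Sigma - λI) = λ² - trace · λ + det = 0.
  trace = 8 + 8 = 16, det = 8·8 - (1)² = 63.
Step 2 — discriminant:
  Δ = trace² - 4·det = 256 - 252 = 4.
Step 3 — eigenvalues:
  λ = (trace ± √Δ)/2 = (16 ± 2)/2,
  λ_1 = 9,  λ_2 = 7.

Step 4 — unit eigenvector for λ_1: solve (Sigma - λ_1 I)v = 0. First row:
  (8 - 9)·v_x + (1)·v_y = 0, i.e. (-1)·v_x + (1)·v_y = 0,
  so v ∝ (b, λ_1 - a) = (1, 1) = u.
  ||u|| = √((1)² + (1)²) = √(2) ≈ 1.4142,
  v_1 = u/||u|| ≈ (0.7071, 0.7071) (||v_1|| = 1).

λ_1 = 9,  λ_2 = 7;  v_1 ≈ (0.7071, 0.7071)


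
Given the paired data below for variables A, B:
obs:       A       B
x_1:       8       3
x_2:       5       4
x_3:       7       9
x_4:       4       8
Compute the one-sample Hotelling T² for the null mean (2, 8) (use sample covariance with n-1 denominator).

Step 1 — sample mean vector:
  mean(A) = (8 + 5 + 7 + 4) / 4 = 24/4 = 6
  mean(B) = (3 + 4 + 9 + 8) / 4 = 24/4 = 6
  x̄ = (6, 6),  deviation x̄ - mu_0 = (6, 6) - (2, 8) = (4, -2).

Step 2 — sample covariance matrix, S[i,j] = (1/(n-1)) · Σ_k (x_{k,i} - mean_i) · (x_{k,j} - mean_j), divisor n-1 = 3:
  S[A,A] = ((2)·(2) + (-1)·(-1) + (1)·(1) + (-2)·(-2)) / 3 = 10/3 = 3.3333
  S[A,B] = ((2)·(-3) + (-1)·(-2) + (1)·(3) + (-2)·(2)) / 3 = -5/3 = -1.6667
  S[B,B] = ((-3)·(-3) + (-2)·(-2) + (3)·(3) + (2)·(2)) / 3 = 26/3 = 8.6667
  S = [[3.3333, -1.6667],
 [-1.6667, 8.6667]].

Step 3 — invert S. det(S) = 3.3333·8.6667 - (-1.6667)² = 26.1111.
  S^{-1} = (1/det) · [[d, -b], [-b, a]] = [[0.3319, 0.0638],
 [0.0638, 0.1277]].

Step 4 — quadratic form (x̄ - mu_0)^T · S^{-1} · (x̄ - mu_0):
  S^{-1} · (x̄ - mu_0) = (1.2, 0),
  (x̄ - mu_0)^T · [...] = (4)·(1.2) + (-2)·(0) = 4.8.

Step 5 — scale by n: T² = 4 · 4.8 = 19.2.

T² ≈ 19.2


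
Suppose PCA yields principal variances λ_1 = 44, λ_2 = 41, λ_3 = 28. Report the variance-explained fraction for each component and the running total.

Step 1 — total variance = trace(Sigma) = Σ λ_i = 44 + 41 + 28 = 113.

Step 2 — fraction explained by component i = λ_i / Σ λ:
  PC1: 44/113 = 0.3894
  PC2: 41/113 = 0.3628
  PC3: 28/113 = 0.2478

Step 3 — cumulative fraction after k components = (λ_1 + ... + λ_k) / Σ λ:
  k = 1: 44/113 = 0.3894
  k = 2: (44 + 41)/113 = 85/113 = 0.7522
  k = 3: (44 + 41 + 28)/113 = 113/113 = 1

Summary (fraction, with percent):

explained: PC1 0.3894 (38.94%), PC2 0.3628 (36.28%), PC3 0.2478 (24.78%);  cumulative: 0.3894, 0.7522, 1


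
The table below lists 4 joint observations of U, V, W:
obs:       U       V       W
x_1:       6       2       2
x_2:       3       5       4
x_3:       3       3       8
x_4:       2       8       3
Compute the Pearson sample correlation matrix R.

Step 1 — column means:
  mean(U) = (6 + 3 + 3 + 2) / 4 = 14/4 = 3.5
  mean(V) = (2 + 5 + 3 + 8) / 4 = 18/4 = 4.5
  mean(W) = (2 + 4 + 8 + 3) / 4 = 17/4 = 4.25

Step 2 — sample variances and covariances s[i,j] = (1/(n-1)) · Σ_k (x_{k,i} - mean_i) · (x_{k,j} - mean_j), with n-1 = 3:
  s[U,U] = ((2.5)·(2.5) + (-0.5)·(-0.5) + (-0.5)·(-0.5) + (-1.5)·(-1.5)) / 3 = 9/3 = 3
  s[U,V] = ((2.5)·(-2.5) + (-0.5)·(0.5) + (-0.5)·(-1.5) + (-1.5)·(3.5)) / 3 = -11/3 = -3.6667
  s[U,W] = ((2.5)·(-2.25) + (-0.5)·(-0.25) + (-0.5)·(3.75) + (-1.5)·(-1.25)) / 3 = -5.5/3 = -1.8333
  s[V,V] = ((-2.5)·(-2.5) + (0.5)·(0.5) + (-1.5)·(-1.5) + (3.5)·(3.5)) / 3 = 21/3 = 7
  s[V,W] = ((-2.5)·(-2.25) + (0.5)·(-0.25) + (-1.5)·(3.75) + (3.5)·(-1.25)) / 3 = -4.5/3 = -1.5
  s[W,W] = ((-2.25)·(-2.25) + (-0.25)·(-0.25) + (3.75)·(3.75) + (-1.25)·(-1.25)) / 3 = 20.75/3 = 6.9167
  Sample standard deviations s_i = √(s[i,i]):
  s(U) = √(3) = 1.7321
  s(V) = √(7) = 2.6458
  s(W) = √(6.9167) = 2.63

Step 3 — r_{ij} = s_{ij} / (s_i · s_j):
  r[U,U] = 1 (diagonal).
  r[U,V] = -3.6667 / (1.7321 · 2.6458) = -3.6667 / 4.5826 = -0.8001
  r[U,W] = -1.8333 / (1.7321 · 2.63) = -1.8333 / 4.5552 = -0.4025
  r[V,V] = 1 (diagonal).
  r[V,W] = -1.5 / (2.6458 · 2.63) = -1.5 / 6.9582 = -0.2156
  r[W,W] = 1 (diagonal).

R is symmetric with unit diagonal. Assembling:

R = [[1, -0.8001, -0.4025],
 [-0.8001, 1, -0.2156],
 [-0.4025, -0.2156, 1]]


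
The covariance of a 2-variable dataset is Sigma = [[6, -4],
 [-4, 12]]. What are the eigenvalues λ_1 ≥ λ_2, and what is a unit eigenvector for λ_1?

Step 1 — characteristic polynomial of 2×2 Sigma:
  det(Sigma - λI) = λ² - trace · λ + det = 0.
  trace = 6 + 12 = 18, det = 6·12 - (-4)² = 56.
Step 2 — discriminant:
  Δ = trace² - 4·det = 324 - 224 = 100.
Step 3 — eigenvalues:
  λ = (trace ± √Δ)/2 = (18 ± 10)/2,
  λ_1 = 14,  λ_2 = 4.

Step 4 — unit eigenvector for λ_1: solve (Sigma - λ_1 I)v = 0. First row:
  (6 - 14)·v_x + (-4)·v_y = 0, i.e. (-8)·v_x + (-4)·v_y = 0,
  so v ∝ (b, λ_1 - a) = (-4, 8); multiply by -1 so the first entry is positive: u = (4, -8).
  ||u|| = √((4)² + (-8)²) = √(80) ≈ 8.9443,
  v_1 = u/||u|| ≈ (0.4472, -0.8944) (||v_1|| = 1).

λ_1 = 14,  λ_2 = 4;  v_1 ≈ (0.4472, -0.8944)


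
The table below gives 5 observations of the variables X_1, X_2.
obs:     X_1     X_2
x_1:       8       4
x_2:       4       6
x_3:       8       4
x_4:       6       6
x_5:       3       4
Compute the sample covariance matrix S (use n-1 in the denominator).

Step 1 — column means:
  mean(X_1) = (8 + 4 + 8 + 6 + 3) / 5 = 29/5 = 5.8
  mean(X_2) = (4 + 6 + 4 + 6 + 4) / 5 = 24/5 = 4.8

Step 2 — sample covariance S[i,j] = (1/(n-1)) · Σ_k (x_{k,i} - mean_i) · (x_{k,j} - mean_j), with n-1 = 4.
  S[X_1,X_1] = ((2.2)·(2.2) + (-1.8)·(-1.8) + (2.2)·(2.2) + (0.2)·(0.2) + (-2.8)·(-2.8)) / 4 = 20.8/4 = 5.2
  S[X_1,X_2] = ((2.2)·(-0.8) + (-1.8)·(1.2) + (2.2)·(-0.8) + (0.2)·(1.2) + (-2.8)·(-0.8)) / 4 = -3.2/4 = -0.8
  S[X_2,X_2] = ((-0.8)·(-0.8) + (1.2)·(1.2) + (-0.8)·(-0.8) + (1.2)·(1.2) + (-0.8)·(-0.8)) / 4 = 4.8/4 = 1.2

S is symmetric (S[j,i] = S[i,j]). Assembling:

S = [[5.2, -0.8],
 [-0.8, 1.2]]


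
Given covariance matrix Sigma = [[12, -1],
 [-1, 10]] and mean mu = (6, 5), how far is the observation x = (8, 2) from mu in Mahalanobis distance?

Step 1 — centre the observation: (x - mu) = (2, -3).

Step 2 — invert Sigma. det(Sigma) = 12·10 - (-1)² = 119.
  Sigma^{-1} = (1/det) · [[d, -b], [-b, a]] = [[0.084, 0.0084],
 [0.0084, 0.1008]].

Step 3 — form the quadratic (x - mu)^T · Sigma^{-1} · (x - mu):
  Sigma^{-1} · (x - mu) = (0.1429, -0.2857).
  (x - mu)^T · [Sigma^{-1} · (x - mu)] = (2)·(0.1429) + (-3)·(-0.2857) = 1.1429.

Step 4 — take square root: d = √(1.1429) ≈ 1.069.

d(x, mu) = √(1.1429) ≈ 1.069


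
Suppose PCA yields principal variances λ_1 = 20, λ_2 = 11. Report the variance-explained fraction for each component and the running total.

Step 1 — total variance = trace(Sigma) = Σ λ_i = 20 + 11 = 31.

Step 2 — fraction explained by component i = λ_i / Σ λ:
  PC1: 20/31 = 0.6452
  PC2: 11/31 = 0.3548

Step 3 — cumulative fraction after k components = (λ_1 + ... + λ_k) / Σ λ:
  k = 1: 20/31 = 0.6452
  k = 2: (20 + 11)/31 = 31/31 = 1

Summary (fraction, with percent):

explained: PC1 0.6452 (64.52%), PC2 0.3548 (35.48%);  cumulative: 0.6452, 1


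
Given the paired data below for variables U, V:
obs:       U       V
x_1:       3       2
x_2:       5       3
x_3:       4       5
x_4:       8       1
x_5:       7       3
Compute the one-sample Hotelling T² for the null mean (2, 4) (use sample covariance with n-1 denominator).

Step 1 — sample mean vector:
  mean(U) = (3 + 5 + 4 + 8 + 7) / 5 = 27/5 = 5.4
  mean(V) = (2 + 3 + 5 + 1 + 3) / 5 = 14/5 = 2.8
  x̄ = (5.4, 2.8),  deviation x̄ - mu_0 = (5.4, 2.8) - (2, 4) = (3.4, -1.2).

Step 2 — sample covariance matrix, S[i,j] = (1/(n-1)) · Σ_k (x_{k,i} - mean_i) · (x_{k,j} - mean_j), divisor n-1 = 4:
  S[U,U] = ((-2.4)·(-2.4) + (-0.4)·(-0.4) + (-1.4)·(-1.4) + (2.6)·(2.6) + (1.6)·(1.6)) / 4 = 17.2/4 = 4.3
  S[U,V] = ((-2.4)·(-0.8) + (-0.4)·(0.2) + (-1.4)·(2.2) + (2.6)·(-1.8) + (1.6)·(0.2)) / 4 = -5.6/4 = -1.4
  S[V,V] = ((-0.8)·(-0.8) + (0.2)·(0.2) + (2.2)·(2.2) + (-1.8)·(-1.8) + (0.2)·(0.2)) / 4 = 8.8/4 = 2.2
  S = [[4.3, -1.4],
 [-1.4, 2.2]].

Step 3 — invert S. det(S) = 4.3·2.2 - (-1.4)² = 7.5.
  S^{-1} = (1/det) · [[d, -b], [-b, a]] = [[0.2933, 0.1867],
 [0.1867, 0.5733]].

Step 4 — quadratic form (x̄ - mu_0)^T · S^{-1} · (x̄ - mu_0):
  S^{-1} · (x̄ - mu_0) = (0.7733, -0.0533),
  (x̄ - mu_0)^T · [...] = (3.4)·(0.7733) + (-1.2)·(-0.0533) = 2.6933.

Step 5 — scale by n: T² = 5 · 2.6933 = 13.4667.

T² ≈ 13.4667


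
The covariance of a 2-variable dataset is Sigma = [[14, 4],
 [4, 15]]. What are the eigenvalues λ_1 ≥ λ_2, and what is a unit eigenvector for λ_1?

Step 1 — characteristic polynomial of 2×2 Sigma:
  det(Sigma - λI) = λ² - trace · λ + det = 0.
  trace = 14 + 15 = 29, det = 14·15 - (4)² = 194.
Step 2 — discriminant:
  Δ = trace² - 4·det = 841 - 776 = 65.
Step 3 — eigenvalues:
  λ = (trace ± √Δ)/2 = (29 ± 8.0623)/2,
  λ_1 = 18.5311,  λ_2 = 10.4689.

Step 4 — unit eigenvector for λ_1: solve (Sigma - λ_1 I)v = 0. First row:
  (14 - 18.5311)·v_x + (4)·v_y = 0, i.e. (-4.5311)·v_x + (4)·v_y = 0,
  so v ∝ (b, λ_1 - a) = (4, 4.5311) = u.
  ||u|| = √((4)² + (4.5311)²) = √(36.5311) ≈ 6.0441,
  v_1 = u/||u|| ≈ (0.6618, 0.7497) (||v_1|| = 1).

λ_1 = 18.5311,  λ_2 = 10.4689;  v_1 ≈ (0.6618, 0.7497)


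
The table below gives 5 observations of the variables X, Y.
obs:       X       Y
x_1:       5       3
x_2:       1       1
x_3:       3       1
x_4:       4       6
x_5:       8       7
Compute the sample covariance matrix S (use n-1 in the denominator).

Step 1 — column means:
  mean(X) = (5 + 1 + 3 + 4 + 8) / 5 = 21/5 = 4.2
  mean(Y) = (3 + 1 + 1 + 6 + 7) / 5 = 18/5 = 3.6

Step 2 — sample covariance S[i,j] = (1/(n-1)) · Σ_k (x_{k,i} - mean_i) · (x_{k,j} - mean_j), with n-1 = 4.
  S[X,X] = ((0.8)·(0.8) + (-3.2)·(-3.2) + (-1.2)·(-1.2) + (-0.2)·(-0.2) + (3.8)·(3.8)) / 4 = 26.8/4 = 6.7
  S[X,Y] = ((0.8)·(-0.6) + (-3.2)·(-2.6) + (-1.2)·(-2.6) + (-0.2)·(2.4) + (3.8)·(3.4)) / 4 = 23.4/4 = 5.85
  S[Y,Y] = ((-0.6)·(-0.6) + (-2.6)·(-2.6) + (-2.6)·(-2.6) + (2.4)·(2.4) + (3.4)·(3.4)) / 4 = 31.2/4 = 7.8

S is symmetric (S[j,i] = S[i,j]). Assembling:

S = [[6.7, 5.85],
 [5.85, 7.8]]


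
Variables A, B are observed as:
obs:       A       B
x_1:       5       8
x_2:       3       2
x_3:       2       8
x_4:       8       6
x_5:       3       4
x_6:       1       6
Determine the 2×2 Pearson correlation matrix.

Step 1 — column means:
  mean(A) = (5 + 3 + 2 + 8 + 3 + 1) / 6 = 22/6 = 3.6667
  mean(B) = (8 + 2 + 8 + 6 + 4 + 6) / 6 = 34/6 = 5.6667

Step 2 — sample variances and covariances s[i,j] = (1/(n-1)) · Σ_k (x_{k,i} - mean_i) · (x_{k,j} - mean_j), with n-1 = 5:
  s[A,A] = ((1.3333)·(1.3333) + (-0.6667)·(-0.6667) + (-1.6667)·(-1.6667) + (4.3333)·(4.3333) + (-0.6667)·(-0.6667) + (-2.6667)·(-2.6667)) / 5 = 31.3333/5 = 6.2667
  s[A,B] = ((1.3333)·(2.3333) + (-0.6667)·(-3.6667) + (-1.6667)·(2.3333) + (4.3333)·(0.3333) + (-0.6667)·(-1.6667) + (-2.6667)·(0.3333)) / 5 = 3.3333/5 = 0.6667
  s[B,B] = ((2.3333)·(2.3333) + (-3.6667)·(-3.6667) + (2.3333)·(2.3333) + (0.3333)·(0.3333) + (-1.6667)·(-1.6667) + (0.3333)·(0.3333)) / 5 = 27.3333/5 = 5.4667
  Sample standard deviations s_i = √(s[i,i]):
  s(A) = √(6.2667) = 2.5033
  s(B) = √(5.4667) = 2.3381

Step 3 — r_{ij} = s_{ij} / (s_i · s_j):
  r[A,A] = 1 (diagonal).
  r[A,B] = 0.6667 / (2.5033 · 2.3381) = 0.6667 / 5.853 = 0.1139
  r[B,B] = 1 (diagonal).

R is symmetric with unit diagonal. Assembling:

R = [[1, 0.1139],
 [0.1139, 1]]


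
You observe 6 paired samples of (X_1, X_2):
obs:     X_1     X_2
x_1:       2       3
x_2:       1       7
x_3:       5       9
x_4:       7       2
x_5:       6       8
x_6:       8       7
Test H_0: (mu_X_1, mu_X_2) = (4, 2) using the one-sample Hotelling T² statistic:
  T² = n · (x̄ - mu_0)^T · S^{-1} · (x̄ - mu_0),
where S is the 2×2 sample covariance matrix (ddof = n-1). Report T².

Step 1 — sample mean vector:
  mean(X_1) = (2 + 1 + 5 + 7 + 6 + 8) / 6 = 29/6 = 4.8333
  mean(X_2) = (3 + 7 + 9 + 2 + 8 + 7) / 6 = 36/6 = 6
  x̄ = (4.8333, 6),  deviation x̄ - mu_0 = (4.8333, 6) - (4, 2) = (0.8333, 4).

Step 2 — sample covariance matrix, S[i,j] = (1/(n-1)) · Σ_k (x_{k,i} - mean_i) · (x_{k,j} - mean_j), divisor n-1 = 5:
  S[X_1,X_1] = ((-2.8333)·(-2.8333) + (-3.8333)·(-3.8333) + (0.1667)·(0.1667) + (2.1667)·(2.1667) + (1.1667)·(1.1667) + (3.1667)·(3.1667)) / 5 = 38.8333/5 = 7.7667
  S[X_1,X_2] = ((-2.8333)·(-3) + (-3.8333)·(1) + (0.1667)·(3) + (2.1667)·(-4) + (1.1667)·(2) + (3.1667)·(1)) / 5 = 2/5 = 0.4
  S[X_2,X_2] = ((-3)·(-3) + (1)·(1) + (3)·(3) + (-4)·(-4) + (2)·(2) + (1)·(1)) / 5 = 40/5 = 8
  S = [[7.7667, 0.4],
 [0.4, 8]].

Step 3 — invert S. det(S) = 7.7667·8 - (0.4)² = 61.9733.
  S^{-1} = (1/det) · [[d, -b], [-b, a]] = [[0.1291, -0.0065],
 [-0.0065, 0.1253]].

Step 4 — quadratic form (x̄ - mu_0)^T · S^{-1} · (x̄ - mu_0):
  S^{-1} · (x̄ - mu_0) = (0.0818, 0.4959),
  (x̄ - mu_0)^T · [...] = (0.8333)·(0.0818) + (4)·(0.4959) = 2.0518.

Step 5 — scale by n: T² = 6 · 2.0518 = 12.3107.

T² ≈ 12.3107


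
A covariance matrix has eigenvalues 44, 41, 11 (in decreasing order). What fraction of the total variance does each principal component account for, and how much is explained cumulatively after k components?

Step 1 — total variance = trace(Sigma) = Σ λ_i = 44 + 41 + 11 = 96.

Step 2 — fraction explained by component i = λ_i / Σ λ:
  PC1: 44/96 = 0.4583
  PC2: 41/96 = 0.4271
  PC3: 11/96 = 0.1146

Step 3 — cumulative fraction after k components = (λ_1 + ... + λ_k) / Σ λ:
  k = 1: 44/96 = 0.4583
  k = 2: (44 + 41)/96 = 85/96 = 0.8854
  k = 3: (44 + 41 + 11)/96 = 96/96 = 1

Summary (fraction, with percent):

explained: PC1 0.4583 (45.83%), PC2 0.4271 (42.71%), PC3 0.1146 (11.46%);  cumulative: 0.4583, 0.8854, 1


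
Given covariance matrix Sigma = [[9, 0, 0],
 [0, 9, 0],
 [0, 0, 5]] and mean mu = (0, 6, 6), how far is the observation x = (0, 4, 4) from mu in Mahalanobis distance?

Step 1 — centre the observation: (x - mu) = (0, -2, -2).

Step 2 — invert Sigma (cofactor / det for 3×3, or solve directly):
  Sigma^{-1} = [[0.1111, 0, 0],
 [0, 0.1111, 0],
 [0, 0, 0.2]].

Step 3 — form the quadratic (x - mu)^T · Sigma^{-1} · (x - mu):
  Sigma^{-1} · (x - mu) = (0, -0.2222, -0.4).
  (x - mu)^T · [Sigma^{-1} · (x - mu)] = (0)·(0) + (-2)·(-0.2222) + (-2)·(-0.4) = 1.2444.

Step 4 — take square root: d = √(1.2444) ≈ 1.1155.

d(x, mu) = √(1.2444) ≈ 1.1155


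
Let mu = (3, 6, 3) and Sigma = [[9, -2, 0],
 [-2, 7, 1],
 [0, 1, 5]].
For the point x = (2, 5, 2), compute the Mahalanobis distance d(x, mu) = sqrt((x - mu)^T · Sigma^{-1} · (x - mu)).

Step 1 — centre the observation: (x - mu) = (-1, -1, -1).

Step 2 — invert Sigma (cofactor / det for 3×3, or solve directly):
  Sigma^{-1} = [[0.1189, 0.035, -0.007],
 [0.035, 0.1573, -0.0315],
 [-0.007, -0.0315, 0.2063]].

Step 3 — form the quadratic (x - mu)^T · Sigma^{-1} · (x - mu):
  Sigma^{-1} · (x - mu) = (-0.1469, -0.1608, -0.1678).
  (x - mu)^T · [Sigma^{-1} · (x - mu)] = (-1)·(-0.1469) + (-1)·(-0.1608) + (-1)·(-0.1678) = 0.4755.

Step 4 — take square root: d = √(0.4755) ≈ 0.6896.

d(x, mu) = √(0.4755) ≈ 0.6896


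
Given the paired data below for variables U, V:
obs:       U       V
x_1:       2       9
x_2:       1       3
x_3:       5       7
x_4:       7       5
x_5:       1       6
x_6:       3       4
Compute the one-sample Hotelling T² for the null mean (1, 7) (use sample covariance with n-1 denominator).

Step 1 — sample mean vector:
  mean(U) = (2 + 1 + 5 + 7 + 1 + 3) / 6 = 19/6 = 3.1667
  mean(V) = (9 + 3 + 7 + 5 + 6 + 4) / 6 = 34/6 = 5.6667
  x̄ = (3.1667, 5.6667),  deviation x̄ - mu_0 = (3.1667, 5.6667) - (1, 7) = (2.1667, -1.3333).

Step 2 — sample covariance matrix, S[i,j] = (1/(n-1)) · Σ_k (x_{k,i} - mean_i) · (x_{k,j} - mean_j), divisor n-1 = 5:
  S[U,U] = ((-1.1667)·(-1.1667) + (-2.1667)·(-2.1667) + (1.8333)·(1.8333) + (3.8333)·(3.8333) + (-2.1667)·(-2.1667) + (-0.1667)·(-0.1667)) / 5 = 28.8333/5 = 5.7667
  S[U,V] = ((-1.1667)·(3.3333) + (-2.1667)·(-2.6667) + (1.8333)·(1.3333) + (3.8333)·(-0.6667) + (-2.1667)·(0.3333) + (-0.1667)·(-1.6667)) / 5 = 1.3333/5 = 0.2667
  S[V,V] = ((3.3333)·(3.3333) + (-2.6667)·(-2.6667) + (1.3333)·(1.3333) + (-0.6667)·(-0.6667) + (0.3333)·(0.3333) + (-1.6667)·(-1.6667)) / 5 = 23.3333/5 = 4.6667
  S = [[5.7667, 0.2667],
 [0.2667, 4.6667]].

Step 3 — invert S. det(S) = 5.7667·4.6667 - (0.2667)² = 26.84.
  S^{-1} = (1/det) · [[d, -b], [-b, a]] = [[0.1739, -0.0099],
 [-0.0099, 0.2149]].

Step 4 — quadratic form (x̄ - mu_0)^T · S^{-1} · (x̄ - mu_0):
  S^{-1} · (x̄ - mu_0) = (0.39, -0.308),
  (x̄ - mu_0)^T · [...] = (2.1667)·(0.39) + (-1.3333)·(-0.308) = 1.2556.

Step 5 — scale by n: T² = 6 · 1.2556 = 7.5335.

T² ≈ 7.5335


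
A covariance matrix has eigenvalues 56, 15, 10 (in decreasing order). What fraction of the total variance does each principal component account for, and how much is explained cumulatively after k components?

Step 1 — total variance = trace(Sigma) = Σ λ_i = 56 + 15 + 10 = 81.

Step 2 — fraction explained by component i = λ_i / Σ λ:
  PC1: 56/81 = 0.6914
  PC2: 15/81 = 0.1852
  PC3: 10/81 = 0.1235

Step 3 — cumulative fraction after k components = (λ_1 + ... + λ_k) / Σ λ:
  k = 1: 56/81 = 0.6914
  k = 2: (56 + 15)/81 = 71/81 = 0.8765
  k = 3: (56 + 15 + 10)/81 = 81/81 = 1

Summary (fraction, with percent):

explained: PC1 0.6914 (69.14%), PC2 0.1852 (18.52%), PC3 0.1235 (12.35%);  cumulative: 0.6914, 0.8765, 1


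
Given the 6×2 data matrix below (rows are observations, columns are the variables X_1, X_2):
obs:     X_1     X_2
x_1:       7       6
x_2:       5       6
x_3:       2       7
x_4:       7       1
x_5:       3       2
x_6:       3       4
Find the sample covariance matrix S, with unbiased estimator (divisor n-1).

Step 1 — column means:
  mean(X_1) = (7 + 5 + 2 + 7 + 3 + 3) / 6 = 27/6 = 4.5
  mean(X_2) = (6 + 6 + 7 + 1 + 2 + 4) / 6 = 26/6 = 4.3333

Step 2 — sample covariance S[i,j] = (1/(n-1)) · Σ_k (x_{k,i} - mean_i) · (x_{k,j} - mean_j), with n-1 = 5.
  S[X_1,X_1] = ((2.5)·(2.5) + (0.5)·(0.5) + (-2.5)·(-2.5) + (2.5)·(2.5) + (-1.5)·(-1.5) + (-1.5)·(-1.5)) / 5 = 23.5/5 = 4.7
  S[X_1,X_2] = ((2.5)·(1.6667) + (0.5)·(1.6667) + (-2.5)·(2.6667) + (2.5)·(-3.3333) + (-1.5)·(-2.3333) + (-1.5)·(-0.3333)) / 5 = -6/5 = -1.2
  S[X_2,X_2] = ((1.6667)·(1.6667) + (1.6667)·(1.6667) + (2.6667)·(2.6667) + (-3.3333)·(-3.3333) + (-2.3333)·(-2.3333) + (-0.3333)·(-0.3333)) / 5 = 29.3333/5 = 5.8667

S is symmetric (S[j,i] = S[i,j]). Assembling:

S = [[4.7, -1.2],
 [-1.2, 5.8667]]


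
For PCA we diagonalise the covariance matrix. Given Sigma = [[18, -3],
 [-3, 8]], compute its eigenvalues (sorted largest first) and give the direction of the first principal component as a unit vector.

Step 1 — characteristic polynomial of 2×2 Sigma:
  det(Sigma - λI) = λ² - trace · λ + det = 0.
  trace = 18 + 8 = 26, det = 18·8 - (-3)² = 135.
Step 2 — discriminant:
  Δ = trace² - 4·det = 676 - 540 = 136.
Step 3 — eigenvalues:
  λ = (trace ± √Δ)/2 = (26 ± 11.6619)/2,
  λ_1 = 18.831,  λ_2 = 7.169.

Step 4 — unit eigenvector for λ_1: solve (Sigma - λ_1 I)v = 0. First row:
  (18 - 18.831)·v_x + (-3)·v_y = 0, i.e. (-0.831)·v_x + (-3)·v_y = 0,
  so v ∝ (b, λ_1 - a) = (-3, 0.831); multiply by -1 so the first entry is positive: u = (3, -0.831).
  ||u|| = √((3)² + (-0.831)²) = √(9.6905) ≈ 3.113,
  v_1 = u/||u|| ≈ (0.9637, -0.2669) (||v_1|| = 1).

λ_1 = 18.831,  λ_2 = 7.169;  v_1 ≈ (0.9637, -0.2669)


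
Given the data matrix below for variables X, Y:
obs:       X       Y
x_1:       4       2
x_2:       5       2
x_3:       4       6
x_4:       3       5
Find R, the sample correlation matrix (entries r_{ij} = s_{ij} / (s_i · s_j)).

Step 1 — column means:
  mean(X) = (4 + 5 + 4 + 3) / 4 = 16/4 = 4
  mean(Y) = (2 + 2 + 6 + 5) / 4 = 15/4 = 3.75

Step 2 — sample variances and covariances s[i,j] = (1/(n-1)) · Σ_k (x_{k,i} - mean_i) · (x_{k,j} - mean_j), with n-1 = 3:
  s[X,X] = ((0)·(0) + (1)·(1) + (0)·(0) + (-1)·(-1)) / 3 = 2/3 = 0.6667
  s[X,Y] = ((0)·(-1.75) + (1)·(-1.75) + (0)·(2.25) + (-1)·(1.25)) / 3 = -3/3 = -1
  s[Y,Y] = ((-1.75)·(-1.75) + (-1.75)·(-1.75) + (2.25)·(2.25) + (1.25)·(1.25)) / 3 = 12.75/3 = 4.25
  Sample standard deviations s_i = √(s[i,i]):
  s(X) = √(0.6667) = 0.8165
  s(Y) = √(4.25) = 2.0616

Step 3 — r_{ij} = s_{ij} / (s_i · s_j):
  r[X,X] = 1 (diagonal).
  r[X,Y] = -1 / (0.8165 · 2.0616) = -1 / 1.6833 = -0.5941
  r[Y,Y] = 1 (diagonal).

R is symmetric with unit diagonal. Assembling:

R = [[1, -0.5941],
 [-0.5941, 1]]
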